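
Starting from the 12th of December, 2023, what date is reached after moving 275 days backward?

the 12th of March, 2023

Count 275 days before December 12, 2023:
March 2023: 31 − 12 = 19 days remain.
Then April (30), May (31), June (30), July (31), August (31), September (30), October (31), November (30): 30 + 31 + 30 + 31 + 31 + 30 + 31 + 30 = 244 days.
December 1–12, 2023: 12 days.
Total: 19 + 244 + 12 = 275 days.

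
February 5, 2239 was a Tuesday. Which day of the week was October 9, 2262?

Thursday

Day-of-year of February 5, 2239: 36.
Day-of-year of October 9, 2262: 282.
2239 has 365 days, so 365 − 36 = 329 days remain in 2239.
Full years 2240–2261: 16 common + 6 leap = 16×365 + 6×366 = 8036 days.
Total: 329 + 8036 + 282 = 8647 days.
8647 mod 7 = 2, so 2 days after Tuesday is Thursday.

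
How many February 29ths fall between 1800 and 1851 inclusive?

Years divisible by 4: 1800, 1804, …, 1848 — 13 in all.
Of these, 1800 is divisible by 100 but not 400, so not leap.
Leap years: 13 − 1 = 12.

12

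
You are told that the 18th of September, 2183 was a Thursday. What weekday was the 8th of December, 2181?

Saturday

Count forward from the earlier date (December 8, 2181) to the later (September 18, 2183):
December 2181: 31 − 8 = 23 days remain.
Then 20 full months totalling 608 days.
September 1–18, 2183: 18 days.
Total: 23 + 608 + 18 = 649 days.
649 mod 7 = 5, so 5 days before Thursday is Saturday.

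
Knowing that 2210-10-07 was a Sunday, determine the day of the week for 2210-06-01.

Friday

Count forward from the earlier date (June 1, 2210) to the later (October 7, 2210):
June 2210: 30 − 1 = 29 days remain.
Then July (31), August (31), September (30): 31 + 31 + 30 = 92 days.
October 1–7, 2210: 7 days.
Total: 29 + 92 + 7 = 128 days.
128 mod 7 = 2, so 2 days before Sunday is Friday.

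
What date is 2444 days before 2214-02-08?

2207-06-01

Count 2444 days before February 8, 2214:
Day-of-year of June 1, 2207: 152.
Day-of-year of February 8, 2214: 39.
2207 has 365 days, so 365 − 152 = 213 days remain in 2207.
Full years: 2208: 366; 2209: 365; 2210: 365; 2211: 365; 2212: 366; 2213: 365. Sum = 2192.
Total: 213 + 2192 + 39 = 2444 days.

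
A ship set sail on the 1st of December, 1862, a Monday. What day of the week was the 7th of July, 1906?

Day-of-year of December 1, 1862: 335.
Day-of-year of July 7, 1906: 188.
1862 has 365 days, so 365 − 335 = 30 days remain in 1862.
Full years 1863–1905: 33 common + 10 leap = 33×365 + 10×366 = 15705 days.
Total: 30 + 15705 + 188 = 15923 days.
15923 mod 7 = 5, so 5 days after Monday is Saturday.

Saturday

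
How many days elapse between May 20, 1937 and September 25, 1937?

128

May 1937: 31 − 20 = 11 days remain.
Then June (30), July (31), August (31): 30 + 31 + 31 = 92 days.
September 1–25, 1937: 25 days.
Total: 11 + 92 + 25 = 128 days.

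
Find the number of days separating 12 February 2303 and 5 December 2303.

February 2303: 28 − 12 = 16 days remain (2303 is not a leap year, so February has 28 days).
Then 9 full months totalling 275 days.
December 1–5, 2303: 5 days.
Total: 16 + 275 + 5 = 296 days.

296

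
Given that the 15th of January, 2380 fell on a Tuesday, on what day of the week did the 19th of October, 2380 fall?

Sunday

January 2380: 31 − 15 = 16 days remain.
Then February 2380 (29), March (31), April (30), May (31), June (30), July (31), August (31), September (30): 29 + 31 + 30 + 31 + 30 + 31 + 31 + 30 = 243 days.
October 1–19, 2380: 19 days.
Total: 16 + 243 + 19 = 278 days.
278 mod 7 = 5, so 5 days after Tuesday is Sunday.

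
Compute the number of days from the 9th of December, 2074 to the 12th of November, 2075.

December 2074: 31 − 9 = 22 days remain.
Then 10 full months totalling 304 days.
November 1–12, 2075: 12 days.
Residual: 338 days.
Total: 338 days.

338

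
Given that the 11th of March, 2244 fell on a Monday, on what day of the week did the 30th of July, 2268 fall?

From March 11, 2244 to March 11, 2268: 24 years, of which 6 contain a Feb 29 — 18×365 + 6×366 = 8766 days.
March 2268: 31 − 11 = 20 days remain.
Then April (30), May (31), June (30): 30 + 31 + 30 = 91 days.
July 1–30, 2268: 30 days.
Residual: 141 days.
Total: 8907 days.
8907 mod 7 = 3, so 3 days after Monday is Thursday.

Thursday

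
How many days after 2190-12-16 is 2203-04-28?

From December 16, 2190 to December 16, 2202: 12 years, of which 2 contain a Feb 29 — 10×365 + 2×366 = 4382 days.
(2200 is not a leap year (divisible by 100 but not 400).)
December 2202: 31 − 16 = 15 days remain.
Then January (31), February 2203 (28), March (31): 31 + 28 + 31 = 90 days.
April 1–28, 2203: 28 days.
Residual: 133 days.
Total: 4515 days.

4515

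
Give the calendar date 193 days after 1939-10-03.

1940-04-13

Count 193 days after October 3, 1939:
October 1939: 31 − 3 = 28 days remain.
Then November (30), December (31), January (31), February 1940 (29), March (31): 30 + 31 + 31 + 29 + 31 = 152 days.
April 1–13, 1940: 13 days.
Total: 28 + 152 + 13 = 193 days.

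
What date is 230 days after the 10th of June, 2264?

the 26th of January, 2265

Count 230 days after June 10, 2264:
June 2264: 30 − 10 = 20 days remain.
Then July (31), August (31), September (30), October (31), November (30), December (31): 31 + 31 + 30 + 31 + 30 + 31 = 184 days.
January 1–26, 2265: 26 days.
Residual: 230 days.
Total: 230 days.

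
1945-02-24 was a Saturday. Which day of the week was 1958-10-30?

Day-of-year of February 24, 1945: 55.
Day-of-year of October 30, 1958: 303.
1945 has 365 days, so 365 − 55 = 310 days remain in 1945.
Full years 1946–1957: 9 common + 3 leap = 9×365 + 3×366 = 4383 days.
Total: 310 + 4383 + 303 = 4996 days.
4996 mod 7 = 5, so 5 days after Saturday is Thursday.

Thursday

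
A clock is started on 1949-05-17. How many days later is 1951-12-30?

957

Day-of-year of May 17, 1949: 137.
Day-of-year of December 30, 1951: 364.
1949 has 365 days, so 365 − 137 = 228 days remain in 1949.
Full years: 1950: 365. Sum = 365.
Total: 228 + 365 + 364 = 957 days.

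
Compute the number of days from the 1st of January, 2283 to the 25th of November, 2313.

Day-of-year of January 1, 2283: 1.
Day-of-year of November 25, 2313: 329.
2283 has 365 days, so 365 − 1 = 364 days remain in 2283.
Full years 2284–2312: 22 common + 7 leap = 22×365 + 7×366 = 10592 days.
Total: 364 + 10592 + 329 = 11285 days.

11285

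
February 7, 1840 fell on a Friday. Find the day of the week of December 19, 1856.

Day-of-year of February 7, 1840: 38.
Day-of-year of December 19, 1856: 354.
1840 has 366 days, so 366 − 38 = 328 days remain in 1840.
Full years 1841–1855: 12 common + 3 leap = 12×365 + 3×366 = 5478 days.
Total: 328 + 5478 + 354 = 6160 days.
6160 is a multiple of 7, so December 19, 1856 falls on the same weekday: Friday.

Friday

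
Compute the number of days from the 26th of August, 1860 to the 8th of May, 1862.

620

August 26, 1860 → August 26, 1861: 365 days.
August 1861: 31 − 26 = 5 days remain.
Then September (30), October (31), November (30), December (31), January (31), February 1862 (28), March (31), April (30): 30 + 31 + 30 + 31 + 31 + 28 + 31 + 30 = 242 days.
May 1–8, 1862: 8 days.
Residual: 255 days.
Total: 620 days.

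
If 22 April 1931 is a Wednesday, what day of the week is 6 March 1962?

Tuesday

Day-of-year of April 22, 1931: 112.
Day-of-year of March 6, 1962: 65.
1931 has 365 days, so 365 − 112 = 253 days remain in 1931.
Full years 1932–1961: 22 common + 8 leap = 22×365 + 8×366 = 10958 days.
Total: 253 + 10958 + 65 = 11276 days.
11276 mod 7 = 6, so 6 days after Wednesday is Tuesday.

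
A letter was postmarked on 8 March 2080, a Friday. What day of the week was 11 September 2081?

Thursday

March 2080: 31 − 8 = 23 days remain.
Then 17 full months totalling 518 days.
September 1–11, 2081: 11 days.
Total: 23 + 518 + 11 = 552 days.
552 mod 7 = 6, so 6 days after Friday is Thursday.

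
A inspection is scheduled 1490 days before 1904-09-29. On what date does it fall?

1900-08-31

Count 1490 days before September 29, 1904:
August 31, 1900 → August 31, 1901: 365 days.
August 31, 1901 → August 31, 1902: 365 days.
August 31, 1902 → August 31, 1903: 365 days.
August 31, 1903 → August 31, 1904: 366 days (1904 is a leap year).
August 1904: 31 − 31 = 0 days remain.
September 1–29, 1904: 29 days.
Residual: 29 days.
Total: 1490 days.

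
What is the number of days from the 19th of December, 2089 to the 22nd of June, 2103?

From December 19, 2089 to December 19, 2102: 13 years, of which 2 contain a Feb 29 — 11×365 + 2×366 = 4747 days.
(2100 is not a leap year (divisible by 100 but not 400).)
December 2102: 31 − 19 = 12 days remain.
Then January (31), February 2103 (28), March (31), April (30), May (31): 31 + 28 + 31 + 30 + 31 = 151 days.
June 1–22, 2103: 22 days.
Residual: 185 days.
Total: 4932 days.

4932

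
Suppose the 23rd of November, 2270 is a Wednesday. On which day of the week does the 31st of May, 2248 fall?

Wednesday

Count forward from the earlier date (May 31, 2248) to the later (November 23, 2270):
Day-of-year of May 31, 2248: 152.
Day-of-year of November 23, 2270: 327.
2248 has 366 days, so 366 − 152 = 214 days remain in 2248.
Full years 2249–2269: 16 common + 5 leap = 16×365 + 5×366 = 7670 days.
Total: 214 + 7670 + 327 = 8211 days.
8211 is a multiple of 7, so the 31st of May, 2248 falls on the same weekday: Wednesday.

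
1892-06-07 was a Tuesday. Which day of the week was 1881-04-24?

Count forward from the earlier date (April 24, 1881) to the later (June 7, 1892):
From April 24, 1881 to April 24, 1892: 11 years, of which 3 contain a Feb 29 — 8×365 + 3×366 = 4018 days.
April 1892: 30 − 24 = 6 days remain.
Then May (31): 31 days.
June 1–7, 1892: 7 days.
Residual: 44 days.
Total: 4062 days.
4062 mod 7 = 2, so 2 days before Tuesday is Sunday.

Sunday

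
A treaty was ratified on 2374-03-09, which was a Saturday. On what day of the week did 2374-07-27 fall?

March 2374: 31 − 9 = 22 days remain.
Then April (30), May (31), June (30): 30 + 31 + 30 = 91 days.
July 1–27, 2374: 27 days.
Total: 22 + 91 + 27 = 140 days.
140 is a multiple of 7, so 2374-07-27 falls on the same weekday: Saturday.

Saturday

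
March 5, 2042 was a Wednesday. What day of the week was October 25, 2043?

Sunday

March 2042: 31 − 5 = 26 days remain.
Then 18 full months totalling 548 days.
October 1–25, 2043: 25 days.
Total: 26 + 548 + 25 = 599 days.
599 mod 7 = 4, so 4 days after Wednesday is Sunday.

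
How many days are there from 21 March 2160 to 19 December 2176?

6117

Day-of-year of March 21, 2160: 81.
Day-of-year of December 19, 2176: 354.
2160 has 366 days, so 366 − 81 = 285 days remain in 2160.
Full years 2161–2175: 12 common + 3 leap = 12×365 + 3×366 = 5478 days.
Total: 285 + 5478 + 354 = 6117 days.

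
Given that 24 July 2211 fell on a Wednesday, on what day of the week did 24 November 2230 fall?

Wednesday

Day-of-year of July 24, 2211: 205.
Day-of-year of November 24, 2230: 328.
2211 has 365 days, so 365 − 205 = 160 days remain in 2211.
Full years 2212–2229: 13 common + 5 leap = 13×365 + 5×366 = 6575 days.
Total: 160 + 6575 + 328 = 7063 days.
7063 is a multiple of 7, so 24 November 2230 falls on the same weekday: Wednesday.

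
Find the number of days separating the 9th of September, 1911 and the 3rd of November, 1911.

55

September 1911: 30 − 9 = 21 days remain.
Then October (31): 31 days.
November 1–3, 1911: 3 days.
Total: 21 + 31 + 3 = 55 days.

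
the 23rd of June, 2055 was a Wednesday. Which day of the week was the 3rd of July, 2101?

Day-of-year of June 23, 2055: 174.
Day-of-year of July 3, 2101: 184.
2055 has 365 days, so 365 − 174 = 191 days remain in 2055.
Full years 2056–2100: 34 common + 11 leap = 34×365 + 11×366 = 16436 days.
Total: 191 + 16436 + 184 = 16811 days.
16811 mod 7 = 4, so 4 days after Wednesday is Sunday.

Sunday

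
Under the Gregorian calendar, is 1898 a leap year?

No

1898 is not a leap year.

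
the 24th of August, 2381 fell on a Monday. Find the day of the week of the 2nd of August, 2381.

Count forward from the earlier date (August 2, 2381) to the later (August 24, 2381):
Within August 2381: 24 − 2 = 22 days.
22 mod 7 = 1, so 1 day before Monday is Sunday.

Sunday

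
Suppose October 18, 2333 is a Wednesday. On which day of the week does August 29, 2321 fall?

Count forward from the earlier date (August 29, 2321) to the later (October 18, 2333):
Day-of-year of August 29, 2321: 241.
Day-of-year of October 18, 2333: 291.
2321 has 365 days, so 365 − 241 = 124 days remain in 2321.
Full years 2322–2332: 8 common + 3 leap = 8×365 + 3×366 = 4018 days.
Total: 124 + 4018 + 291 = 4433 days.
4433 mod 7 = 2, so 2 days before Wednesday is Monday.

Monday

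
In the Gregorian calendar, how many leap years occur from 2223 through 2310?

21

Years divisible by 4: 2224, 2228, …, 2308 — 22 in all.
Of these, 2300 is divisible by 100 but not 400, so not leap.
Leap years: 22 − 1 = 21.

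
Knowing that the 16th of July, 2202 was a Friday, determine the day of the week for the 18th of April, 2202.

Count forward from the earlier date (April 18, 2202) to the later (July 16, 2202):
April 2202: 30 − 18 = 12 days remain.
Then May (31), June (30): 31 + 30 = 61 days.
July 1–16, 2202: 16 days.
Total: 12 + 61 + 16 = 89 days.
89 mod 7 = 5, so 5 days before Friday is Sunday.

Sunday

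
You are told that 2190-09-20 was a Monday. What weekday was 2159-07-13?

Count forward from the earlier date (July 13, 2159) to the later (September 20, 2190):
Day-of-year of July 13, 2159: 194.
Day-of-year of September 20, 2190: 263.
2159 has 365 days, so 365 − 194 = 171 days remain in 2159.
Full years 2160–2189: 22 common + 8 leap = 22×365 + 8×366 = 10958 days.
Total: 171 + 10958 + 263 = 11392 days.
11392 mod 7 = 3, so 3 days before Monday is Friday.

Friday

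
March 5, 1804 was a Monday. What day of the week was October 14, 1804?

March 1804: 31 − 5 = 26 days remain.
Then April (30), May (31), June (30), July (31), August (31), September (30): 30 + 31 + 30 + 31 + 31 + 30 = 183 days.
October 1–14, 1804: 14 days.
Total: 26 + 183 + 14 = 223 days.
223 mod 7 = 6, so 6 days after Monday is Sunday.

Sunday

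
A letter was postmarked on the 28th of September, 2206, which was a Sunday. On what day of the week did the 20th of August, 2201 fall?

Count forward from the earlier date (August 20, 2201) to the later (September 28, 2206):
Day-of-year of August 20, 2201: 232.
Day-of-year of September 28, 2206: 271.
2201 has 365 days, so 365 − 232 = 133 days remain in 2201.
Full years: 2202: 365; 2203: 365; 2204: 366; 2205: 365. Sum = 1461.
Total: 133 + 1461 + 271 = 1865 days.
1865 mod 7 = 3, so 3 days before Sunday is Thursday.

Thursday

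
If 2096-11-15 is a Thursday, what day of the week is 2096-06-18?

Monday

Count forward from the earlier date (June 18, 2096) to the later (November 15, 2096):
June 2096: 30 − 18 = 12 days remain.
Then July (31), August (31), September (30), October (31): 31 + 31 + 30 + 31 = 123 days.
November 1–15, 2096: 15 days.
Total: 12 + 123 + 15 = 150 days.
150 mod 7 = 3, so 3 days before Thursday is Monday.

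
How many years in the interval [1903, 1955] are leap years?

13

Years divisible by 4: 1904, 1908, …, 1952 — 13 in all.
No century exceptions apply. Count: 13.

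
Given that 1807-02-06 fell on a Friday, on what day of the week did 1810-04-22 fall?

Sunday

February 6, 1807 → February 6, 1808: 365 days.
February 6, 1808 → February 6, 1809: 366 days (1808 is a leap year).
February 6, 1809 → February 6, 1810: 365 days.
February 1810: 28 − 6 = 22 days remain (1810 is not a leap year, so February has 28 days).
Then March (31): 31 days.
April 1–22, 1810: 22 days.
Residual: 75 days.
Total: 1171 days.
1171 mod 7 = 2, so 2 days after Friday is Sunday.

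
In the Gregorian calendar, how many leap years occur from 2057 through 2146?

21

Years divisible by 4: 2060, 2064, …, 2144 — 22 in all.
Of these, 2100 is divisible by 100 but not 400, so not leap.
Leap years: 22 − 1 = 21.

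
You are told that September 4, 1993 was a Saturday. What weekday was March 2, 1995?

September 1993: 30 − 4 = 26 days remain.
Then 17 full months totalling 516 days.
March 1–2, 1995: 2 days.
Total: 26 + 516 + 2 = 544 days.
544 mod 7 = 5, so 5 days after Saturday is Thursday.

Thursday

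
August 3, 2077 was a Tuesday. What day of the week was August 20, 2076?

Count forward from the earlier date (August 20, 2076) to the later (August 3, 2077):
August 2076: 31 − 20 = 11 days remain.
Then 11 full months totalling 334 days.
August 1–3, 2077: 3 days.
Total: 11 + 334 + 3 = 348 days.
348 mod 7 = 5, so 5 days before Tuesday is Thursday.

Thursday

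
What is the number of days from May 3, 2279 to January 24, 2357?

From May 3, 2279 to May 3, 2356: 77 years, of which 19 contain a Feb 29 — 58×365 + 19×366 = 28124 days.
(2300 is not a leap year (divisible by 100 but not 400).)
May 2356: 31 − 3 = 28 days remain.
Then June (30), July (31), August (31), September (30), October (31), November (30), December (31): 30 + 31 + 31 + 30 + 31 + 30 + 31 = 214 days.
January 1–24, 2357: 24 days.
Residual: 266 days.
Total: 28390 days.

28390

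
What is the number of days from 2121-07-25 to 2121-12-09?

137

July 2121: 31 − 25 = 6 days remain.
Then August (31), September (30), October (31), November (30): 31 + 30 + 31 + 30 = 122 days.
December 1–9, 2121: 9 days.
Total: 6 + 122 + 9 = 137 days.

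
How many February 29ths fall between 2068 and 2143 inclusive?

18

Years divisible by 4: 2068, 2072, …, 2140 — 19 in all.
Of these, 2100 is divisible by 100 but not 400, so not leap.
Leap years: 19 − 1 = 18.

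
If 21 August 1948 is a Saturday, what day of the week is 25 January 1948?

Sunday

Count forward from the earlier date (January 25, 1948) to the later (August 21, 1948):
January 1948: 31 − 25 = 6 days remain.
Then February 1948 (29), March (31), April (30), May (31), June (30), July (31): 29 + 31 + 30 + 31 + 30 + 31 = 182 days.
August 1–21, 1948: 21 days.
Total: 6 + 182 + 21 = 209 days.
209 mod 7 = 6, so 6 days before Saturday is Sunday.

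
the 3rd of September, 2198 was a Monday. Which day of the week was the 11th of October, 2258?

Day-of-year of September 3, 2198: 246.
Day-of-year of October 11, 2258: 284.
2198 has 365 days, so 365 − 246 = 119 days remain in 2198.
Full years 2199–2257: 45 common + 14 leap = 45×365 + 14×366 = 21549 days.
Total: 119 + 21549 + 284 = 21952 days.
21952 is a multiple of 7, so the 11th of October, 2258 falls on the same weekday: Monday.

Monday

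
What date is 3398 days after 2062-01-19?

2071-05-10

Count 3398 days after January 19, 2062:
From January 19, 2062 to January 19, 2071: 9 years, of which 2 contain a Feb 29 — 7×365 + 2×366 = 3287 days.
January 2071: 31 − 19 = 12 days remain.
Then February 2071 (28), March (31), April (30): 28 + 31 + 30 = 89 days.
May 1–10, 2071: 10 days.
Residual: 111 days.
Total: 3398 days.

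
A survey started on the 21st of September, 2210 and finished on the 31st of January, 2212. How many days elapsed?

September 2210: 30 − 21 = 9 days remain.
Then 15 full months totalling 457 days.
January 1–31, 2212: 31 days.
Total: 9 + 457 + 31 = 497 days.

497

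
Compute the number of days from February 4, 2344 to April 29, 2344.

85

February 2344: 29 − 4 = 25 days remain (2344 is a leap year, so February has 29 days).
Then March (31): 31 days.
April 1–29, 2344: 29 days.
Total: 25 + 31 + 29 = 85 days.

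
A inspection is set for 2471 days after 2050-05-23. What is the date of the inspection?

2057-02-26

Count 2471 days after May 23, 2050:
Day-of-year of May 23, 2050: 143.
Day-of-year of February 26, 2057: 57.
2050 has 365 days, so 365 − 143 = 222 days remain in 2050.
Full years: 2051: 365; 2052: 366; 2053: 365; 2054: 365; 2055: 365; 2056: 366. Sum = 2192.
Total: 222 + 2192 + 57 = 2471 days.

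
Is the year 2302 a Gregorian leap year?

2302 is not a leap year.

No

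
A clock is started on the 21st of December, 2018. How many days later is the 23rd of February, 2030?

4082

Day-of-year of December 21, 2018: 355.
Day-of-year of February 23, 2030: 54.
2018 has 365 days, so 365 − 355 = 10 days remain in 2018.
Full years 2019–2029: 8 common + 3 leap = 8×365 + 3×366 = 4018 days.
Total: 10 + 4018 + 54 = 4082 days.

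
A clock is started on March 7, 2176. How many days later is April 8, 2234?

21215

Day-of-year of March 7, 2176: 67.
Day-of-year of April 8, 2234: 98.
2176 has 366 days, so 366 − 67 = 299 days remain in 2176.
Full years 2177–2233: 44 common + 13 leap = 44×365 + 13×366 = 20818 days.
Total: 299 + 20818 + 98 = 21215 days.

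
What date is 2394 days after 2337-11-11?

2344-06-01

Count 2394 days after November 11, 2337:
November 11, 2337 → November 11, 2338: 365 days.
November 11, 2338 → November 11, 2339: 365 days.
November 11, 2339 → November 11, 2340: 366 days (2340 is a leap year).
November 11, 2340 → November 11, 2341: 365 days.
November 11, 2341 → November 11, 2342: 365 days.
November 11, 2342 → November 11, 2343: 365 days.
November 2343: 30 − 11 = 19 days remain.
Then December (31), January (31), February 2344 (29), March (31), April (30), May (31): 31 + 31 + 29 + 31 + 30 + 31 = 183 days.
June 1, 2344: 1 day.
Residual: 203 days.
Total: 2394 days.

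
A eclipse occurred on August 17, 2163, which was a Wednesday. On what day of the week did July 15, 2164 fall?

August 2163: 31 − 17 = 14 days remain.
Then 10 full months totalling 304 days.
July 1–15, 2164: 15 days.
Total: 14 + 304 + 15 = 333 days.
333 mod 7 = 4, so 4 days after Wednesday is Sunday.

Sunday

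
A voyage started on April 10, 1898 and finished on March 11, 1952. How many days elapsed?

19693

Day-of-year of April 10, 1898: 100.
Day-of-year of March 11, 1952: 71.
1898 has 365 days, so 365 − 100 = 265 days remain in 1898.
Full years 1899–1951: 41 common + 12 leap = 41×365 + 12×366 = 19357 days.
Total: 265 + 19357 + 71 = 19693 days.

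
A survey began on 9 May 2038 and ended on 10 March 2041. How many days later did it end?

May 9, 2038 → May 9, 2039: 365 days.
May 9, 2039 → May 9, 2040: 366 days (2040 is a leap year).
May 2040: 31 − 9 = 22 days remain.
Then 9 full months totalling 273 days.
March 1–10, 2041: 10 days.
Residual: 305 days.
Total: 1036 days.

1036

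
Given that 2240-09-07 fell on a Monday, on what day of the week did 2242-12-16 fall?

Friday

Day-of-year of September 7, 2240: 251.
Day-of-year of December 16, 2242: 350.
2240 has 366 days, so 366 − 251 = 115 days remain in 2240.
Full years: 2241: 365. Sum = 365.
Total: 115 + 365 + 350 = 830 days.
830 mod 7 = 4, so 4 days after Monday is Friday.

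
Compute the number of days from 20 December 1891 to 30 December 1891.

10

Within December 1891: 30 − 20 = 10 days.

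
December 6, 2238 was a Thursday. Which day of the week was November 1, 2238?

Count forward from the earlier date (November 1, 2238) to the later (December 6, 2238):
November 2238: 30 − 1 = 29 days remain.
December 1–6, 2238: 6 days.
Total: 29 + 6 = 35 days.
35 is a multiple of 7, so November 1, 2238 falls on the same weekday: Thursday.

Thursday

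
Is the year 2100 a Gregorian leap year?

No

2100 is not a leap year (divisible by 100 but not 400).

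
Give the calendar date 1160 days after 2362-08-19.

2365-10-22

Count 1160 days after August 19, 2362:
Day-of-year of August 19, 2362: 231.
Day-of-year of October 22, 2365: 295.
2362 has 365 days, so 365 − 231 = 134 days remain in 2362.
Full years: 2363: 365; 2364: 366. Sum = 731.
Total: 134 + 731 + 295 = 1160 days.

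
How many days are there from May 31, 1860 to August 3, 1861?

429

Day-of-year of May 31, 1860: 152.
Day-of-year of August 3, 1861: 215.
1860 has 366 days, so 366 − 152 = 214 days remain in 1860.
Total: 214 + 215 = 429 days.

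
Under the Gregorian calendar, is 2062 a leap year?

2062 is not a leap year.

No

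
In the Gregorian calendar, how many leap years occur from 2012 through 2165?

38

Years divisible by 4: 2012, 2016, …, 2164 — 39 in all.
Of these, 2100 is divisible by 100 but not 400, so not leap.
Leap years: 39 − 1 = 38.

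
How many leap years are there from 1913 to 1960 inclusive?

Years divisible by 4 in [1913, 1960]: 1916, 1920, 1924, 1928, 1932, 1936, 1940, 1944, 1948, 1952, 1956, 1960.
No century exceptions apply. Count: 12.

12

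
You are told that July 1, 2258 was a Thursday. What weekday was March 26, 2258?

Count forward from the earlier date (March 26, 2258) to the later (July 1, 2258):
March 2258: 31 − 26 = 5 days remain.
Then April (30), May (31), June (30): 30 + 31 + 30 = 91 days.
July 1, 2258: 1 day.
Total: 5 + 91 + 1 = 97 days.
97 mod 7 = 6, so 6 days before Thursday is Friday.

Friday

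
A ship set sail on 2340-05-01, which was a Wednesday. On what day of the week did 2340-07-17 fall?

Wednesday

May 2340: 31 − 1 = 30 days remain.
Then June (30): 30 days.
July 1–17, 2340: 17 days.
Total: 30 + 30 + 17 = 77 days.
77 is a multiple of 7, so 2340-07-17 falls on the same weekday: Wednesday.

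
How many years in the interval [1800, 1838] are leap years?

9

Years divisible by 4 in [1800, 1838]: 1800, 1804, 1808, 1812, 1816, 1820, 1824, 1828, 1832, 1836.
Of these, 1800 is divisible by 100 but not 400, so not leap.
Leap years: 10 − 1 = 9.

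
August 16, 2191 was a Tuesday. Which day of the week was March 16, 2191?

Count forward from the earlier date (March 16, 2191) to the later (August 16, 2191):
March 2191: 31 − 16 = 15 days remain.
Then April (30), May (31), June (30), July (31): 30 + 31 + 30 + 31 = 122 days.
August 1–16, 2191: 16 days.
Total: 15 + 122 + 16 = 153 days.
153 mod 7 = 6, so 6 days before Tuesday is Wednesday.

Wednesday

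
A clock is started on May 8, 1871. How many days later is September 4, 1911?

From May 8, 1871 to May 8, 1911: 40 years, of which 9 contain a Feb 29 — 31×365 + 9×366 = 14609 days.
(1900 is not a leap year (divisible by 100 but not 400).)
May 1911: 31 − 8 = 23 days remain.
Then June (30), July (31), August (31): 30 + 31 + 31 = 92 days.
September 1–4, 1911: 4 days.
Residual: 119 days.
Total: 14728 days.

14728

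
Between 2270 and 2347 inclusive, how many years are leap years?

18

Years divisible by 4: 2272, 2276, …, 2344 — 19 in all.
Of these, 2300 is divisible by 100 but not 400, so not leap.
Leap years: 19 − 1 = 18.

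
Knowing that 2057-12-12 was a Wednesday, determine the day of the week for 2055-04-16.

Count forward from the earlier date (April 16, 2055) to the later (December 12, 2057):
April 16, 2055 → April 16, 2056: 366 days (2056 is a leap year).
April 16, 2056 → April 16, 2057: 365 days.
April 2057: 30 − 16 = 14 days remain.
Then May (31), June (30), July (31), August (31), September (30), October (31), November (30): 31 + 30 + 31 + 31 + 30 + 31 + 30 = 214 days.
December 1–12, 2057: 12 days.
Residual: 240 days.
Total: 971 days.
971 mod 7 = 5, so 5 days before Wednesday is Friday.

Friday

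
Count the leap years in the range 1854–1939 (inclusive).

20

Years divisible by 4: 1856, 1860, …, 1936 — 21 in all.
Of these, 1900 is divisible by 100 but not 400, so not leap.
Leap years: 21 − 1 = 20.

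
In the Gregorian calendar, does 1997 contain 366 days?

No

1997 is not a leap year.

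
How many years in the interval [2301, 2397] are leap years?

24

Years divisible by 4: 2304, 2308, …, 2396 — 24 in all.
No century exceptions apply. Count: 24.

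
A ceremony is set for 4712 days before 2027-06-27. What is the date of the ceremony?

2014-08-02

Count 4712 days before June 27, 2027:
Day-of-year of August 2, 2014: 214.
Day-of-year of June 27, 2027: 178.
2014 has 365 days, so 365 − 214 = 151 days remain in 2014.
Full years 2015–2026: 9 common + 3 leap = 9×365 + 3×366 = 4383 days.
Total: 151 + 4383 + 178 = 4712 days.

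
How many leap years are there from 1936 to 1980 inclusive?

12

Years divisible by 4 in [1936, 1980]: 1936, 1940, 1944, 1948, 1952, 1956, 1960, 1964, 1968, 1972, 1976, 1980.
No century exceptions apply. Count: 12.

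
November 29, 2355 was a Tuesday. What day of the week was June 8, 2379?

From November 29, 2355 to November 29, 2378: 23 years, of which 6 contain a Feb 29 — 17×365 + 6×366 = 8401 days.
November 2378: 30 − 29 = 1 day remains.
Then December (31), January (31), February 2379 (28), March (31), April (30), May (31): 31 + 31 + 28 + 31 + 30 + 31 = 182 days.
June 1–8, 2379: 8 days.
Residual: 191 days.
Total: 8592 days.
8592 mod 7 = 3, so 3 days after Tuesday is Friday.

Friday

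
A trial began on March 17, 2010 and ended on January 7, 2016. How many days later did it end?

Day-of-year of March 17, 2010: 76.
Day-of-year of January 7, 2016: 7.
2010 has 365 days, so 365 − 76 = 289 days remain in 2010.
Full years: 2011: 365; 2012: 366; 2013: 365; 2014: 365; 2015: 365. Sum = 1826.
Total: 289 + 1826 + 7 = 2122 days.

2122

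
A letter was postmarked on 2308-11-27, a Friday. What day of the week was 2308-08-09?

Count forward from the earlier date (August 9, 2308) to the later (November 27, 2308):
August 2308: 31 − 9 = 22 days remain.
Then September (30), October (31): 30 + 31 = 61 days.
November 1–27, 2308: 27 days.
Total: 22 + 61 + 27 = 110 days.
110 mod 7 = 5, so 5 days before Friday is Sunday.

Sunday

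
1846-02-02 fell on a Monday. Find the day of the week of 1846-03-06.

Friday

February 1846: 28 − 2 = 26 days remain (1846 is not a leap year, so February has 28 days).
March 1–6, 1846: 6 days.
Total: 26 + 6 = 32 days.
32 mod 7 = 4, so 4 days after Monday is Friday.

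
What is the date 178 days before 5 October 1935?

10 April 1935

Count 178 days before October 5, 1935:
April 1935: 30 − 10 = 20 days remain.
Then May (31), June (30), July (31), August (31), September (30): 31 + 30 + 31 + 31 + 30 = 153 days.
October 1–5, 1935: 5 days.
Total: 20 + 153 + 5 = 178 days.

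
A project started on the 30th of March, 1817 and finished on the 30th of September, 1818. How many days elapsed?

March 30, 1817 → March 30, 1818: 365 days.
March 1818: 31 − 30 = 1 day remains.
Then April (30), May (31), June (30), July (31), August (31): 30 + 31 + 30 + 31 + 31 = 153 days.
September 1–30, 1818: 30 days.
Residual: 184 days.
Total: 549 days.

549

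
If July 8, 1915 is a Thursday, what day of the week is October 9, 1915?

July 1915: 31 − 8 = 23 days remain.
Then August (31), September (30): 31 + 30 = 61 days.
October 1–9, 1915: 9 days.
Total: 23 + 61 + 9 = 93 days.
93 mod 7 = 2, so 2 days after Thursday is Saturday.

Saturday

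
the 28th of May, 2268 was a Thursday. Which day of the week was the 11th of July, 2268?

May 2268: 31 − 28 = 3 days remain.
Then June (30): 30 days.
July 1–11, 2268: 11 days.
Total: 3 + 30 + 11 = 44 days.
44 mod 7 = 2, so 2 days after Thursday is Saturday.

Saturday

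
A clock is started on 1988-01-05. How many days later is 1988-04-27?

January 1988: 31 − 5 = 26 days remain.
Then February 1988 (29), March (31): 29 + 31 = 60 days.
April 1–27, 1988: 27 days.
Total: 26 + 60 + 27 = 113 days.

113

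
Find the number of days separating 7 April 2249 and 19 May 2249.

42

April 2249: 30 − 7 = 23 days remain.
May 1–19, 2249: 19 days.
Total: 23 + 19 = 42 days.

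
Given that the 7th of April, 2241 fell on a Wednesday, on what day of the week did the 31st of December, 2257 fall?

Day-of-year of April 7, 2241: 97.
Day-of-year of December 31, 2257: 365.
2241 has 365 days, so 365 − 97 = 268 days remain in 2241.
Full years 2242–2256: 11 common + 4 leap = 11×365 + 4×366 = 5479 days.
Total: 268 + 5479 + 365 = 6112 days.
6112 mod 7 = 1, so 1 day after Wednesday is Thursday.

Thursday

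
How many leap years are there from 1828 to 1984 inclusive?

Years divisible by 4: 1828, 1832, …, 1984 — 40 in all.
Of these, 1900 is divisible by 100 but not 400, so not leap.
Leap years: 40 − 1 = 39.

39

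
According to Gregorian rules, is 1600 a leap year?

Yes

1600 is a leap year (divisible by 400).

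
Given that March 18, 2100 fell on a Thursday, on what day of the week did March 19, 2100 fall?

Within March 2100: 19 − 18 = 1 day.
1 mod 7 = 1, so 1 day after Thursday is Friday.

Friday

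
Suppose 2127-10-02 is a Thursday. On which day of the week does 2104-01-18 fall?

Friday

Count forward from the earlier date (January 18, 2104) to the later (October 2, 2127):
Day-of-year of January 18, 2104: 18.
Day-of-year of October 2, 2127: 275.
2104 has 366 days, so 366 − 18 = 348 days remain in 2104.
Full years 2105–2126: 17 common + 5 leap = 17×365 + 5×366 = 8035 days.
Total: 348 + 8035 + 275 = 8658 days.
8658 mod 7 = 6, so 6 days before Thursday is Friday.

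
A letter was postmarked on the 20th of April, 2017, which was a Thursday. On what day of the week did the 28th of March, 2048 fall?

Day-of-year of April 20, 2017: 110.
Day-of-year of March 28, 2048: 88.
2017 has 365 days, so 365 − 110 = 255 days remain in 2017.
Full years 2018–2047: 23 common + 7 leap = 23×365 + 7×366 = 10957 days.
Total: 255 + 10957 + 88 = 11300 days.
11300 mod 7 = 2, so 2 days after Thursday is Saturday.

Saturday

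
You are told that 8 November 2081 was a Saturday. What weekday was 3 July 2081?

Thursday

Count forward from the earlier date (July 3, 2081) to the later (November 8, 2081):
July 2081: 31 − 3 = 28 days remain.
Then August (31), September (30), October (31): 31 + 30 + 31 = 92 days.
November 1–8, 2081: 8 days.
Total: 28 + 92 + 8 = 128 days.
128 mod 7 = 2, so 2 days before Saturday is Thursday.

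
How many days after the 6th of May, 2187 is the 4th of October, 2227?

14760

Day-of-year of May 6, 2187: 126.
Day-of-year of October 4, 2227: 277.
2187 has 365 days, so 365 − 126 = 239 days remain in 2187.
Full years 2188–2226: 30 common + 9 leap = 30×365 + 9×366 = 14244 days.
Total: 239 + 14244 + 277 = 14760 days.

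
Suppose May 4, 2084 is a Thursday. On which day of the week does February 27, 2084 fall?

Count forward from the earlier date (February 27, 2084) to the later (May 4, 2084):
February 2084: 29 − 27 = 2 days remain (2084 is a leap year, so February has 29 days).
Then March (31), April (30): 31 + 30 = 61 days.
May 1–4, 2084: 4 days.
Total: 2 + 61 + 4 = 67 days.
67 mod 7 = 4, so 4 days before Thursday is Sunday.

Sunday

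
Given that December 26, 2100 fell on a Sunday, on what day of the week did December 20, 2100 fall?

Monday

Count forward from the earlier date (December 20, 2100) to the later (December 26, 2100):
Within December 2100: 26 − 20 = 6 days.
6 mod 7 = 6, so 6 days before Sunday is Monday.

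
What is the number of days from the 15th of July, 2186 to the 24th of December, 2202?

6005

Day-of-year of July 15, 2186: 196.
Day-of-year of December 24, 2202: 358.
2186 has 365 days, so 365 − 196 = 169 days remain in 2186.
Full years 2187–2201: 12 common + 3 leap = 12×365 + 3×366 = 5478 days.
Total: 169 + 5478 + 358 = 6005 days.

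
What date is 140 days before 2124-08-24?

2124-04-06

Count 140 days before August 24, 2124:
April 2124: 30 − 6 = 24 days remain.
Then May (31), June (30), July (31): 31 + 30 + 31 = 92 days.
August 1–24, 2124: 24 days.
Total: 24 + 92 + 24 = 140 days.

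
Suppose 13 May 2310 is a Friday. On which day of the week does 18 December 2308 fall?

Count forward from the earlier date (December 18, 2308) to the later (May 13, 2310):
December 2308: 31 − 18 = 13 days remain.
Then 16 full months totalling 485 days.
May 1–13, 2310: 13 days.
Total: 13 + 485 + 13 = 511 days.
511 is a multiple of 7, so 18 December 2308 falls on the same weekday: Friday.

Friday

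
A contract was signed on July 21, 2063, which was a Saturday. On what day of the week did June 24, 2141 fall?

From July 21, 2063 to July 21, 2140: 77 years, of which 19 contain a Feb 29 — 58×365 + 19×366 = 28124 days.
(2100 is not a leap year (divisible by 100 but not 400).)
July 2140: 31 − 21 = 10 days remain.
Then 10 full months totalling 304 days.
June 1–24, 2141: 24 days.
Residual: 338 days.
Total: 28462 days.
28462 is a multiple of 7, so June 24, 2141 falls on the same weekday: Saturday.

Saturday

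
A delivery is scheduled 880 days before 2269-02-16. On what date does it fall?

2266-09-20

Count 880 days before February 16, 2269:
Day-of-year of September 20, 2266: 263.
Day-of-year of February 16, 2269: 47.
2266 has 365 days, so 365 − 263 = 102 days remain in 2266.
Full years: 2267: 365; 2268: 366. Sum = 731.
Total: 102 + 731 + 47 = 880 days.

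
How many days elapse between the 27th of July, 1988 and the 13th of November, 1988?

July 1988: 31 − 27 = 4 days remain.
Then August (31), September (30), October (31): 31 + 30 + 31 = 92 days.
November 1–13, 1988: 13 days.
Total: 4 + 92 + 13 = 109 days.

109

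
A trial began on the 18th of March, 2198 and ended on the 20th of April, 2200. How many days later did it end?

763

March 2198: 31 − 18 = 13 days remain.
Then 24 full months totalling 730 days.
April 1–20, 2200: 20 days.
Total: 13 + 730 + 20 = 763 days.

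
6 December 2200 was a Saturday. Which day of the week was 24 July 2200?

Count forward from the earlier date (July 24, 2200) to the later (December 6, 2200):
July 2200: 31 − 24 = 7 days remain.
Then August (31), September (30), October (31), November (30): 31 + 30 + 31 + 30 = 122 days.
December 1–6, 2200: 6 days.
Total: 7 + 122 + 6 = 135 days.
135 mod 7 = 2, so 2 days before Saturday is Thursday.

Thursday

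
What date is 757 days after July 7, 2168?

August 3, 2170

Count 757 days after July 7, 2168:
July 2168: 31 − 7 = 24 days remain.
Then 24 full months totalling 730 days.
August 1–3, 2170: 3 days.
Total: 24 + 730 + 3 = 757 days.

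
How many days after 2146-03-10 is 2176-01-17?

From March 10, 2146 to March 10, 2175: 29 years, of which 7 contain a Feb 29 — 22×365 + 7×366 = 10592 days.
March 2175: 31 − 10 = 21 days remain.
Then 9 full months totalling 275 days.
January 1–17, 2176: 17 days.
Residual: 313 days.
Total: 10905 days.

10905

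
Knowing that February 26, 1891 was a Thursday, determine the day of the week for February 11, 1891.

Wednesday

Count forward from the earlier date (February 11, 1891) to the later (February 26, 1891):
Within February 1891: 26 − 11 = 15 days.
15 mod 7 = 1, so 1 day before Thursday is Wednesday.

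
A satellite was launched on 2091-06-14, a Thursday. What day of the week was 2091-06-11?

Count forward from the earlier date (June 11, 2091) to the later (June 14, 2091):
Within June 2091: 14 − 11 = 3 days.
3 mod 7 = 3, so 3 days before Thursday is Monday.

Monday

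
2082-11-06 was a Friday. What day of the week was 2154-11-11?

Day-of-year of November 6, 2082: 310.
Day-of-year of November 11, 2154: 315.
2082 has 365 days, so 365 − 310 = 55 days remain in 2082.
Full years 2083–2153: 54 common + 17 leap = 54×365 + 17×366 = 25932 days.
Total: 55 + 25932 + 315 = 26302 days.
26302 mod 7 = 3, so 3 days after Friday is Monday.

Monday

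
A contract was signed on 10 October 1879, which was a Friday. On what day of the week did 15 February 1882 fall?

Wednesday

Day-of-year of October 10, 1879: 283.
Day-of-year of February 15, 1882: 46.
1879 has 365 days, so 365 − 283 = 82 days remain in 1879.
Full years: 1880: 366; 1881: 365. Sum = 731.
Total: 82 + 731 + 46 = 859 days.
859 mod 7 = 5, so 5 days after Friday is Wednesday.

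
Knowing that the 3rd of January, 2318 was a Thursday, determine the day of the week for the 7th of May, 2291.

Count forward from the earlier date (May 7, 2291) to the later (January 3, 2318):
From May 7, 2291 to May 7, 2317: 26 years, of which 6 contain a Feb 29 — 20×365 + 6×366 = 9496 days.
(2300 is not a leap year (divisible by 100 but not 400).)
May 2317: 31 − 7 = 24 days remain.
Then June (30), July (31), August (31), September (30), October (31), November (30), December (31): 30 + 31 + 31 + 30 + 31 + 30 + 31 = 214 days.
January 1–3, 2318: 3 days.
Residual: 241 days.
Total: 9737 days.
9737 is a multiple of 7, so the 7th of May, 2291 falls on the same weekday: Thursday.

Thursday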